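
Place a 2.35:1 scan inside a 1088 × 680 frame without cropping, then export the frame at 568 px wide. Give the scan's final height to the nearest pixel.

At 1088×680 the scan is width-limited, so height = 1088 / 2.350 ≈ 462.98 px.
Resizing to 568 px wide multiplies everything by 0.5221: 462.98 → 241.70 px.

242 px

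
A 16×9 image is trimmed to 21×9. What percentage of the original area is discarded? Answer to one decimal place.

Going from 16×9 to 21×9 means cutting height while keeping width.
(1.778)/(2.333) ≈ 0.762 of the area survives, leaving 23.81% discarded.

23.8%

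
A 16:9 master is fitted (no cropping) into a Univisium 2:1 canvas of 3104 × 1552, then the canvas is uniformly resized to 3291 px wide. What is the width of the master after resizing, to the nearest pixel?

2925 px

In the 3104×1552 frame the master fills the height: width = 1552 × 16/9 ≈ 2759.11 px.
Scaling 3104 → 3291 is ×1.0602, so the width becomes 2759.11 × 1.0602 ≈ 2925.33 px.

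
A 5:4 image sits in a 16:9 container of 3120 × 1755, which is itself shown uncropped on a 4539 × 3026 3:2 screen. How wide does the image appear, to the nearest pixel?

3191 px

First fit — 5:4 into 3120×1755 spans the height: 2193.75 × 1755.00.
The 16:9 canvas is width-limited in 4539×3026, giving 4539.00 × 2553.19; scale factor 1.4548.
So the image's width is 2193.75 × 1.4548 ≈ 3191.48.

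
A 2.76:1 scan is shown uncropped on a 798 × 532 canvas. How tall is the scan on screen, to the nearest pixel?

289 px

Since 2.760 > 1.500, the scan is width-limited.
That makes the image 289.13 px tall (798 / 2.760).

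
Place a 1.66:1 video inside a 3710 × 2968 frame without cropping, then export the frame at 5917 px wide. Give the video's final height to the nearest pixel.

In the 3710×2968 frame the video fills the width: height = 3710 / 1.660 ≈ 2234.94 px.
Scaling 3710 → 5917 is ×1.5949, so the height becomes 2234.94 × 1.5949 ≈ 3564.46 px.

3564 px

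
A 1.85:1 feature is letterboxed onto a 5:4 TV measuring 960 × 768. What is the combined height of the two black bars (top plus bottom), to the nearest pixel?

249 px

Since 1.850 > 1.250, the feature is width-limited.
Content height = 960 / 1.850 ≈ 518.92 px.
768 − 518.92 = 249.08 px of bars.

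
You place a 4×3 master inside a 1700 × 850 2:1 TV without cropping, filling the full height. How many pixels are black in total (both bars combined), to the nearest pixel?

Content width = 850 × 4/3 ≈ 1133.3333 px.
Black = 1700 − 1133.3333 = 566.6667 px.
That's 566.6667 × 850 ≈ 481667 black pixels.

481667 pixels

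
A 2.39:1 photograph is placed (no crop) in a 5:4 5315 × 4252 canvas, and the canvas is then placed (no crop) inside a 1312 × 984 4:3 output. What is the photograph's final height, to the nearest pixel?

515 px

First fit — 2.39:1 into 5315×4252 spans the width: 5315.00 × 2223.85.
The 5:4 canvas is height-limited in 1312×984, giving 1230.00 × 984.00; scale factor 0.2314.
So the photograph's height is 2223.85 × 0.2314 ≈ 514.64.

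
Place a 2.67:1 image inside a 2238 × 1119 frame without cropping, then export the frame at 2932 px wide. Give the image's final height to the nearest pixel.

1098 px

In the 2238×1119 frame the image fills the width: height = 2238 / 2.670 ≈ 838.20 px.
The frame scales by 2932/2238 = 1.3101; 838.20 × 1.3101 ≈ 1098.13 px.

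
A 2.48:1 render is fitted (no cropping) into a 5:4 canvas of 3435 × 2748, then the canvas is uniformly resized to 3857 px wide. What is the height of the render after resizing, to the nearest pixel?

1555 px

In the 3435×2748 frame the render fills the width: height = 3435 / 2.480 ≈ 1385.08 px.
Resizing to 3857 px wide multiplies everything by 1.1229: 1385.08 → 1555.24 px.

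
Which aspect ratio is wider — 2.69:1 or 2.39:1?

2.69:1

2.69 and 2.39; 2.69 > 2.39.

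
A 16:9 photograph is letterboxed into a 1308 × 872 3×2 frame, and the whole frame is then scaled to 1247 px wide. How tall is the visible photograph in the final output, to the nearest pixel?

Fitted into 1308×872, the photograph spans the width; its height is 1308 × 9/16 ≈ 735.75 px.
The frame scales by 1247/1308 = 0.9534; 735.75 × 0.9534 ≈ 701.44 px.

701 px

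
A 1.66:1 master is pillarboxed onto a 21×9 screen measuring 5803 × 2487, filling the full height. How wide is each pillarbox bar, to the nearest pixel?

837 px

That makes the image 4128.42 px wide (2487 × 1.660).
5803 − 4128.42 = 1674.58 px of bars (837.29 each).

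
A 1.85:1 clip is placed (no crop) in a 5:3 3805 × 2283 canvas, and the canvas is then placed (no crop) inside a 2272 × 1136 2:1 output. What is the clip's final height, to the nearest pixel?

First fit — 1.85:1 into 3805×2283 spans the width: 3805.00 × 2056.76.
The 5:3 canvas is height-limited in 2272×1136, giving 1893.33 × 1136.00; scale factor 0.4976.
So the clip's height is 2056.76 × 0.4976 ≈ 1023.42.

1023 px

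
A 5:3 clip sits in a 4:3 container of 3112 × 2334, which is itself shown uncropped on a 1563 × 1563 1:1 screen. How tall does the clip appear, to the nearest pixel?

938 px

5:3 in 3112×2334: fills the width, so the clip is 3112.00 × 1867.20.
Second fit — the 4:3 canvas into 1563×1563 spans the width: 1563.00 × 1172.25 (×0.5022 from 3112×2334).
So the clip's height is 1867.20 × 0.5022 ≈ 937.80.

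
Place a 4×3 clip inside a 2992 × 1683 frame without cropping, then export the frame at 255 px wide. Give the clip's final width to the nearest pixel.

191 px

Fitted into 2992×1683, the clip spans the height; its width is 1683 × 4/3 ≈ 2244.00 px.
The frame scales by 255/2992 = 0.0852; 2244.00 × 0.0852 ≈ 191.25 px.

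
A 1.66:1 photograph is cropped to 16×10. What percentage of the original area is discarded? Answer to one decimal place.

The height stays; only width is cut (since 16×10 is narrower than 1.66:1).
Area ratio = (1.600)/(1.660) = 96.39%; the remaining 3.61% is cropped out.

3.6%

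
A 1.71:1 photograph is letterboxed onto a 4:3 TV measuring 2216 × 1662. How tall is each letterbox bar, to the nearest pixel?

183 px

1.71:1 (1.710) > 4:3 (1.333), so the photograph fills the width.
Content height = 2216 / 1.710 ≈ 1295.91 px.
1662 − 1295.91 = 366.09 px of bars (183.05 each).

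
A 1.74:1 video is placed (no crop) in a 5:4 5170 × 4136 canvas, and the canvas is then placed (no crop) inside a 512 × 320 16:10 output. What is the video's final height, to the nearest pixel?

230 px

First fit — 1.74:1 into 5170×4136 spans the width: 5170.00 × 2971.26.
Second fit — the 5:4 canvas into 512×320 spans the height: 400.00 × 320.00 (×0.0774 from 5170×4136).
Applying the same ×0.0774: 2971.26 → 229.89.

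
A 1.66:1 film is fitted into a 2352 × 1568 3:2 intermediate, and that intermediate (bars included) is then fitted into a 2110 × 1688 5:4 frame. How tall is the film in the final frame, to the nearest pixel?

1271 px

First fit — 1.66:1 into 2352×1568 spans the width: 2352.00 × 1416.87.
3:2 in 2110×1688: fills the width, so the intermediate becomes 2110.00 × 1406.67 — a scale of ×0.8971.
So the film's height is 1416.87 × 0.8971 ≈ 1271.08.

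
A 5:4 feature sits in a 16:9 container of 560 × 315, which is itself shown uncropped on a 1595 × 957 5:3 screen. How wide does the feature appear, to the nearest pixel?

1121 px

5:4 in 560×315: fills the height, so the feature is 393.75 × 315.00.
The 16:9 canvas is width-limited in 1595×957, giving 1595.00 × 897.19; scale factor 2.8482.
The feature scales with it: width 393.75 × 2.8482 ≈ 1121.48.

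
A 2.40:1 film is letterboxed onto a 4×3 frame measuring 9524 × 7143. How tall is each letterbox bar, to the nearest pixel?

1587 px

2.40:1 (2.400) > 4×3 (1.333), so the film fills the width.
That makes the image 3968.33 px tall (9524 / 2.400).
7143 − 3968.33 = 3174.67 px of bars (1587.33 each).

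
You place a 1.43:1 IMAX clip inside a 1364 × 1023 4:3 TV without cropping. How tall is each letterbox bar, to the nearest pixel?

1.43:1 IMAX is wider than 4:3, so it spans the full width.
The clip is 1364 / 1.430 ≈ 953.85 px tall.
Leftover height: 1023 − 953.85 = 69.15 px → 34.58 each side.

35 px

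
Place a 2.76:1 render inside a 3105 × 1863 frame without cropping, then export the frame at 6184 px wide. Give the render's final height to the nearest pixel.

Fitted into 3105×1863, the render spans the width; its height is 3105 / 2.760 ≈ 1125.00 px.
Scaling 3105 → 6184 is ×1.9916, so the height becomes 1125.00 × 1.9916 ≈ 2240.58 px.

2241 px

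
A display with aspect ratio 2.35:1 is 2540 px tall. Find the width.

5969 px

Width = 2540 × 2.350 = 5969.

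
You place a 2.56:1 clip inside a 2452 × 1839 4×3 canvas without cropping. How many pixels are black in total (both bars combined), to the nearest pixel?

2160672 pixels

Since 2.560 > 1.333, the clip is width-limited.
Content height = 2452 / 2.560 ≈ 957.8125 px.
Leftover height: 1839 − 957.8125 = 881.1875 px.
Across the 2452-px span: 881.1875 × 2452 ≈ 2160672 px.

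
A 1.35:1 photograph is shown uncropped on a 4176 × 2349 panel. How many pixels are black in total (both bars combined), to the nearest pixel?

1.35:1 (1.350) < 16×9 (1.778), so the photograph fills the height.
Content width = 2349 × 1.350 ≈ 3171.1500 px.
Leftover width: 4176 − 3171.1500 = 1004.8500 px.
That's 1004.8500 × 2349 ≈ 2360393 black pixels.

2360393 pixels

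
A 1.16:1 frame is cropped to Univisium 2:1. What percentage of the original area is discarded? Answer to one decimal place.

42.0%

Going from 1.16:1 to Univisium 2:1 means cutting height while keeping width.
Area ratio = (1.160)/(2.000) = 58.00%; the remaining 42.00% is cropped out.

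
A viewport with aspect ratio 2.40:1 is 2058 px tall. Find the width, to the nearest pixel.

4939 px

At 2.40:1, 2058 × 2.400 ≈ 4939.20.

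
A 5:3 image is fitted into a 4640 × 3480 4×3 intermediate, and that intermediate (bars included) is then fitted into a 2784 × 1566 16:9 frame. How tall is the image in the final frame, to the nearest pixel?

1253 px

First fit — 5:3 into 4640×3480 spans the width: 4640.00 × 2784.00.
4×3 in 2784×1566: fills the height, so the intermediate becomes 2088.00 × 1566.00 — a scale of ×0.4500.
Applying the same ×0.4500: 2784.00 → 1252.80.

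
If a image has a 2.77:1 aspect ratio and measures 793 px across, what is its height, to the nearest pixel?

286 px

At 2.77:1, 793 / 2.770 ≈ 286.28.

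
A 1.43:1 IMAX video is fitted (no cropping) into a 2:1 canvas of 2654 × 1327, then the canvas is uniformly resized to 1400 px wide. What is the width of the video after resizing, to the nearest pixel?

At 2654×1327 the video is height-limited, so width = 1327 × 1.430 ≈ 1897.61 px.
Resizing to 1400 px wide multiplies everything by 0.5275: 1897.61 → 1001.00 px.

1001 px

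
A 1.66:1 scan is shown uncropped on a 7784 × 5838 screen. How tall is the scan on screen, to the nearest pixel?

Since 1.660 > 1.333, the scan is width-limited.
The scan is 7784 / 1.660 ≈ 4689.16 px tall.

4689 px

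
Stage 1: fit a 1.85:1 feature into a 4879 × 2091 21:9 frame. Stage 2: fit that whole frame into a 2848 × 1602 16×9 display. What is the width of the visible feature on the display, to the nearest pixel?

2258 px

Inside the 4879×2091 canvas the feature is height-limited at 3868.35 × 2091.00.
Second fit — the 21:9 canvas into 2848×1602 spans the width: 2848.00 × 1220.57 (×0.5837 from 4879×2091).
Applying the same ×0.5837: 3868.35 → 2258.06.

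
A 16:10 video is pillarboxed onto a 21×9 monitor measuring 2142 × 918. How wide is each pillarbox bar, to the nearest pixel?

16:10 (1.600) < 21×9 (2.333), so the video fills the height.
That makes the image 1468.80 px wide (918 × 16/10).
Black = 2142 − 1468.80 = 673.20 px, or 336.60 per bar.

337 px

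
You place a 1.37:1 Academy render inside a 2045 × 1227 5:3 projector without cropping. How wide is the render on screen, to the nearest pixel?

1681 px

Since 1.370 < 1.667, the render is height-limited.
The render is 1227 × 1.370 ≈ 1680.99 px wide.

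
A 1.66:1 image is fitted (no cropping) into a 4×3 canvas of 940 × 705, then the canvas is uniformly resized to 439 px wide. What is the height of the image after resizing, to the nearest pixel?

264 px

Fitted into 940×705, the image spans the width; its height is 940 / 1.660 ≈ 566.27 px.
Resizing to 439 px wide multiplies everything by 0.4670: 566.27 → 264.46 px.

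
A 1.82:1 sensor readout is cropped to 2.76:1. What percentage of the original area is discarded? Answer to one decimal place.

The width stays; only height is cut (since 2.76:1 is wider than 1.82:1).
Area ratio = (1.820)/(2.760) = 65.94%; the remaining 34.06% is cropped out.

34.1%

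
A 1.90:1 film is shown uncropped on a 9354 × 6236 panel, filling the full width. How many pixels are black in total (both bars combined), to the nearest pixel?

The film is 9354 / 1.900 ≈ 4923.1579 px tall.
Leftover height: 6236 − 4923.1579 = 1312.8421 px.
Across the 9354-px span: 1312.8421 × 9354 ≈ 12280325 px.

12280325 pixels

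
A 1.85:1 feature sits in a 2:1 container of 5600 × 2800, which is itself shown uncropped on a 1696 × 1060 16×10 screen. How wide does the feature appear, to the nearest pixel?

1569 px

1.85:1 in 5600×2800: fills the height, so the feature is 5180.00 × 2800.00.
Second fit — the 2:1 canvas into 1696×1060 spans the width: 1696.00 × 848.00 (×0.3029 from 5600×2800).
Applying the same ×0.3029: 5180.00 → 1568.80.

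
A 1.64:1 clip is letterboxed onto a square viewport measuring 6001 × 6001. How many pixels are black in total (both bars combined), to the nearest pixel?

14053464 pixels

1.64:1 is wider than square, so it spans the full width.
The clip is 6001 / 1.640 ≈ 3659.1463 px tall.
Black = 6001 − 3659.1463 = 2341.8537 px.
That's 2341.8537 × 6001 ≈ 14053464 black pixels.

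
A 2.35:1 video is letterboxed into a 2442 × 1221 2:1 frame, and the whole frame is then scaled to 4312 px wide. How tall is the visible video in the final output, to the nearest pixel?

1835 px

Fitted into 2442×1221, the video spans the width; its height is 2442 / 2.350 ≈ 1039.15 px.
Resizing to 4312 px wide multiplies everything by 1.7658: 1039.15 → 1834.89 px.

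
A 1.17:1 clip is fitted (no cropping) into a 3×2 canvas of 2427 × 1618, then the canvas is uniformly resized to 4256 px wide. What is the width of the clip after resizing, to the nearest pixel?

3320 px

In the 2427×1618 frame the clip fills the height: width = 1618 × 1.170 ≈ 1893.06 px.
The frame scales by 4256/2427 = 1.7536; 1893.06 × 1.7536 ≈ 3319.68 px.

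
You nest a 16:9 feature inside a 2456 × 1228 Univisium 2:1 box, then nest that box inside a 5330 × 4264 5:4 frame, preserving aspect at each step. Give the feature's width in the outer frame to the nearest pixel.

16:9 in 2456×1228: fills the height, so the feature is 2183.11 × 1228.00.
Second fit — the Univisium 2:1 canvas into 5330×4264 spans the width: 5330.00 × 2665.00 (×2.1702 from 2456×1228).
Applying the same ×2.1702: 2183.11 → 4737.78.

4738 px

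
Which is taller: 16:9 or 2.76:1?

16:9

16:9 = 1.778 and 2.76; 2.76 > 1.778. The smaller width-to-height ratio is the taller frame.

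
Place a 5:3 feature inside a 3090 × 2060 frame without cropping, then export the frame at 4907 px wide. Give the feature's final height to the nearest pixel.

In the 3090×2060 frame the feature fills the width: height = 3090 × 3/5 ≈ 1854.00 px.
The frame scales by 4907/3090 = 1.5880; 1854.00 × 1.5880 ≈ 2944.20 px.

2944 px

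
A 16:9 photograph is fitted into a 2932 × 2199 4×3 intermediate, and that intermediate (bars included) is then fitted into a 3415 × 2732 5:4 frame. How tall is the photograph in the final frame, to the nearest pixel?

1921 px

16:9 in 2932×2199: fills the width, so the photograph is 2932.00 × 1649.25.
Second fit — the 4×3 canvas into 3415×2732 spans the width: 3415.00 × 2561.25 (×1.1647 from 2932×2199).
Applying the same ×1.1647: 1649.25 → 1920.94.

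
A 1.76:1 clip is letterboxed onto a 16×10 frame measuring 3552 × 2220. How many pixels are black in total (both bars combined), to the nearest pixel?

716858 pixels

Since 1.760 > 1.600, the clip is width-limited.
That makes the image 2018.1818 px tall (3552 / 1.760).
Leftover height: 2220 − 2018.1818 = 201.8182 px.
Across the 3552-px span: 201.8182 × 3552 ≈ 716858 px.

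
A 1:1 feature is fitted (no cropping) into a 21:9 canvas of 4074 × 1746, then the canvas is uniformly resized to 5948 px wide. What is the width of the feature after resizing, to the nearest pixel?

At 4074×1746 the feature is height-limited, so width = 1746 × 1/1 ≈ 1746.00 px.
Scaling 4074 → 5948 is ×1.4600, so the width becomes 1746.00 × 1.4600 ≈ 2549.14 px.

2549 px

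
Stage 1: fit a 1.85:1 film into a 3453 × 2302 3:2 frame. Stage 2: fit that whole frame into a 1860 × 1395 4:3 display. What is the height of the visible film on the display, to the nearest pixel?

1005 px

1.85:1 in 3453×2302: fills the width, so the film is 3453.00 × 1866.49.
Second fit — the 3:2 canvas into 1860×1395 spans the width: 1860.00 × 1240.00 (×0.5387 from 3453×2302).
So the film's height is 1866.49 × 0.5387 ≈ 1005.41.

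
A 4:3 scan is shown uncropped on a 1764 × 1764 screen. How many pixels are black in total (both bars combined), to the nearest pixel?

Since 1.333 > 1.000, the scan is width-limited.
Content height = 1764 × 3/4 ≈ 1323.0000 px.
Leftover height: 1764 − 1323.0000 = 441.0000 px.
Bar area = 441.0000 × 1764 ≈ 777924 px.

777924 pixels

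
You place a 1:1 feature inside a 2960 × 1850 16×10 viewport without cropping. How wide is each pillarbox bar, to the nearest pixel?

1:1 is narrower than 16×10, so it spans the full height.
That makes the image 1850.00 px wide (1850 × 1/1).
2960 − 1850.00 = 1110.00 px of bars (555.00 each).

555 px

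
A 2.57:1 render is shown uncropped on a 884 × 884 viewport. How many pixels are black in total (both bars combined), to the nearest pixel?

477388 pixels

2.57:1 is wider than 1:1, so it spans the full width.
That makes the image 343.9689 px tall (884 / 2.570).
884 − 343.9689 = 540.0311 px of bars.
Bar area = 540.0311 × 884 ≈ 477388 px.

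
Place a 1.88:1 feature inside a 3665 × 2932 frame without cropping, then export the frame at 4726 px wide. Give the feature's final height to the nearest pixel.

Fitted into 3665×2932, the feature spans the width; its height is 3665 / 1.880 ≈ 1949.47 px.
Scaling 3665 → 4726 is ×1.2895, so the height becomes 1949.47 × 1.2895 ≈ 2513.83 px.

2514 px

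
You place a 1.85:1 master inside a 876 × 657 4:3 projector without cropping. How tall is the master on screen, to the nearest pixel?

474 px

1.85:1 (1.850) > 4:3 (1.333), so the master fills the width.
Content height = 876 / 1.850 ≈ 473.51 px.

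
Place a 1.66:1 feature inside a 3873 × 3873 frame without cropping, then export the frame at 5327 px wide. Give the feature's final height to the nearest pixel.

Fitted into 3873×3873, the feature spans the width; its height is 3873 / 1.660 ≈ 2333.13 px.
Resizing to 5327 px wide multiplies everything by 1.3754: 2333.13 → 3209.04 px.

3209 px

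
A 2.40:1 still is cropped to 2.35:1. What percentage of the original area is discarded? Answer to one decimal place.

2.1%

The height stays; only width is cut (since 2.35:1 is narrower than 2.40:1).
(2.350)/(2.400) ≈ 0.979 of the area survives, leaving 2.08% discarded.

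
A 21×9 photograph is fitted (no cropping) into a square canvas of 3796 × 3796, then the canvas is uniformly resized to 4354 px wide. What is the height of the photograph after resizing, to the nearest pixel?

In the 3796×3796 frame the photograph fills the width: height = 3796 × 9/21 ≈ 1626.86 px.
Scaling 3796 → 4354 is ×1.1470, so the height becomes 1626.86 × 1.1470 ≈ 1866.00 px.

1866 px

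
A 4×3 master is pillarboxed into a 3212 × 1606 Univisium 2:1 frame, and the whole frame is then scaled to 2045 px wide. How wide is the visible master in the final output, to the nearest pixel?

1363 px

At 3212×1606 the master is height-limited, so width = 1606 × 4/3 ≈ 2141.33 px.
Resizing to 2045 px wide multiplies everything by 0.6367: 2141.33 → 1363.33 px.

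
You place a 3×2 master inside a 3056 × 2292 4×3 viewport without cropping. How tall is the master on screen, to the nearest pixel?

2037 px

3×2 (1.500) > 4×3 (1.333), so the master fills the width.
That makes the image 2037.33 px tall (3056 × 2/3).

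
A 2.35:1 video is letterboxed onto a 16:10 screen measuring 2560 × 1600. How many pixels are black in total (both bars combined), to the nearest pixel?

1307234 pixels

2.35:1 is wider than 16:10, so it spans the full width.
Content height = 2560 / 2.350 ≈ 1089.3617 px.
Black = 1600 − 1089.3617 = 510.6383 px.
That's 510.6383 × 2560 ≈ 1307234 black pixels.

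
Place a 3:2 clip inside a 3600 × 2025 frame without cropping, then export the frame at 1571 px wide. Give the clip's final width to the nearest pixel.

1326 px

Fitted into 3600×2025, the clip spans the height; its width is 2025 × 3/2 ≈ 3037.50 px.
Scaling 3600 → 1571 is ×0.4364, so the width becomes 3037.50 × 0.4364 ≈ 1325.53 px.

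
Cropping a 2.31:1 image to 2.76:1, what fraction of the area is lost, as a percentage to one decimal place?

The width stays; only height is cut (since 2.76:1 is wider than 2.31:1).
Area ratio = (2.310)/(2.760) = 83.70%; the remaining 16.30% is cropped out.

16.3%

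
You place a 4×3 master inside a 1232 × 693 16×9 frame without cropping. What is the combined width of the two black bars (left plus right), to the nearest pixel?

308 px

4×3 (1.333) < 16×9 (1.778), so the master fills the height.
The master is 693 × 4/3 ≈ 924.00 px wide.
Black = 1232 − 924.00 = 308.00 px.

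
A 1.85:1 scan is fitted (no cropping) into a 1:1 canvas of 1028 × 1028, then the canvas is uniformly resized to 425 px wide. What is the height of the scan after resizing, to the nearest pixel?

230 px

Fitted into 1028×1028, the scan spans the width; its height is 1028 / 1.850 ≈ 555.68 px.
Resizing to 425 px wide multiplies everything by 0.4134: 555.68 → 229.73 px.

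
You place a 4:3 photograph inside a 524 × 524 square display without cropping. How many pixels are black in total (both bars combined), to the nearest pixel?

4:3 (1.333) > square (1.000), so the photograph fills the width.
Content height = 524 × 3/4 ≈ 393.0000 px.
Leftover height: 524 − 393.0000 = 131.0000 px.
Bar area = 131.0000 × 524 ≈ 68644 px.

68644 pixels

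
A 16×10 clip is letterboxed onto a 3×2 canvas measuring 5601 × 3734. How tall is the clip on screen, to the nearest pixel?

Since 1.600 > 1.500, the clip is width-limited.
That makes the image 3500.62 px tall (5601 × 10/16).

3501 px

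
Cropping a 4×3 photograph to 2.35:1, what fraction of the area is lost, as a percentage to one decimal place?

43.3%

The width stays; only height is cut (since 2.35:1 is wider than 4×3).
Area ratio = (1.333)/(2.350) = 56.74%; the remaining 43.26% is cropped out.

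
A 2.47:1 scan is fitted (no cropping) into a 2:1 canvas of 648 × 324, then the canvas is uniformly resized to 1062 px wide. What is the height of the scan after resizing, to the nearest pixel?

In the 648×324 frame the scan fills the width: height = 648 / 2.470 ≈ 262.35 px.
The frame scales by 1062/648 = 1.6389; 262.35 × 1.6389 ≈ 429.96 px.

430 px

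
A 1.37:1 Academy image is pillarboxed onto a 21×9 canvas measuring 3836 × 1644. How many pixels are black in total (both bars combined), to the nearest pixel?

1.37:1 Academy is narrower than 21×9, so it spans the full height.
Content width = 1644 × 1.370 ≈ 2252.2800 px.
3836 − 2252.2800 = 1583.7200 px of bars.
That's 1583.7200 × 1644 ≈ 2603636 black pixels.

2603636 pixels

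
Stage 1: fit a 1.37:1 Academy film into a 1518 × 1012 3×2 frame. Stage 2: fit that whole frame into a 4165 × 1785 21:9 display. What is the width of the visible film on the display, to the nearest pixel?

2445 px

1.37:1 Academy in 1518×1012: fills the height, so the film is 1386.44 × 1012.00.
Second fit — the 3×2 canvas into 4165×1785 spans the height: 2677.50 × 1785.00 (×1.7638 from 1518×1012).
So the film's width is 1386.44 × 1.7638 ≈ 2445.45.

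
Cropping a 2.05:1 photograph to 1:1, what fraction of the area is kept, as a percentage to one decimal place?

48.8%

The height stays; only width is cut (since 1:1 is narrower than 2.05:1).
Fraction kept = (1.000)/(2.050) ≈ 48.78%.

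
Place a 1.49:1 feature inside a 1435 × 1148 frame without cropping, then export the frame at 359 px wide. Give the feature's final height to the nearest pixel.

Fitted into 1435×1148, the feature spans the width; its height is 1435 / 1.490 ≈ 963.09 px.
The frame scales by 359/1435 = 0.2502; 963.09 × 0.2502 ≈ 240.94 px.

241 px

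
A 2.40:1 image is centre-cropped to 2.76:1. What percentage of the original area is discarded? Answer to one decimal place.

2.76:1 is wider than 2.40:1, so the crop keeps the full width and trims the height.
Area ratio = (2.400)/(2.760) = 86.96%; the remaining 13.04% is cropped out.

13.0%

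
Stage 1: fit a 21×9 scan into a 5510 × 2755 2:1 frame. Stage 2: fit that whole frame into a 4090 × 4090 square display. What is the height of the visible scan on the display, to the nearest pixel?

1753 px

Inside the 5510×2755 canvas the scan is width-limited at 5510.00 × 2361.43.
The 2:1 canvas is width-limited in 4090×4090, giving 4090.00 × 2045.00; scale factor 0.7423.
Applying the same ×0.7423: 2361.43 → 1752.86.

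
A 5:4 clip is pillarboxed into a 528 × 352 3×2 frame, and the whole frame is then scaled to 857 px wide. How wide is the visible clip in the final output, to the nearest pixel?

714 px

In the 528×352 frame the clip fills the height: width = 352 × 5/4 ≈ 440.00 px.
Scaling 528 → 857 is ×1.6231, so the width becomes 440.00 × 1.6231 ≈ 714.17 px.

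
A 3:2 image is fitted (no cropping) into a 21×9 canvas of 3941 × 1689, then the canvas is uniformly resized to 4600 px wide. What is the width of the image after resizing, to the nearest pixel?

In the 3941×1689 frame the image fills the height: width = 1689 × 3/2 ≈ 2533.50 px.
Resizing to 4600 px wide multiplies everything by 1.1672: 2533.50 → 2957.14 px.

2957 px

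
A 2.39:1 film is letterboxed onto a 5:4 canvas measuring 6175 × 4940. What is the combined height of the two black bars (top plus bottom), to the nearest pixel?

2356 px

2.39:1 is wider than 5:4, so it spans the full width.
Content height = 6175 / 2.390 ≈ 2583.68 px.
4940 − 2583.68 = 2356.32 px of bars.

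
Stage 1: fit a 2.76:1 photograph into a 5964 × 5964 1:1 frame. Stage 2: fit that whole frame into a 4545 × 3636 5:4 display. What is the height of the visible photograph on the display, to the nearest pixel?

1317 px

2.76:1 in 5964×5964: fills the width, so the photograph is 5964.00 × 2160.87.
The 1:1 canvas is height-limited in 4545×3636, giving 3636.00 × 3636.00; scale factor 0.6097.
The photograph scales with it: height 2160.87 × 0.6097 ≈ 1317.39.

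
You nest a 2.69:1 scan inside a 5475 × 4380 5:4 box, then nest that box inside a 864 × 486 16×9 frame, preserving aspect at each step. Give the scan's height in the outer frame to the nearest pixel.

226 px

Inside the 5475×4380 canvas the scan is width-limited at 5475.00 × 2035.32.
5:4 in 864×486: fills the height, so the intermediate becomes 607.50 × 486.00 — a scale of ×0.1110.
The scan scales with it: height 2035.32 × 0.1110 ≈ 225.84.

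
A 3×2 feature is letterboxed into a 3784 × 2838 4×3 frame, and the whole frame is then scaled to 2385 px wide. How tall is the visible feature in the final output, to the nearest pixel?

1590 px

At 3784×2838 the feature is width-limited, so height = 3784 × 2/3 ≈ 2522.67 px.
Scaling 3784 → 2385 is ×0.6303, so the height becomes 2522.67 × 0.6303 ≈ 1590.00 px.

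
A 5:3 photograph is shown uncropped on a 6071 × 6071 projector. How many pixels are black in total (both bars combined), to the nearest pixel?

5:3 is wider than square, so it spans the full width.
The photograph is 6071 × 3/5 ≈ 3642.6000 px tall.
6071 − 3642.6000 = 2428.4000 px of bars.
Bar area = 2428.4000 × 6071 ≈ 14742816 px.

14742816 pixels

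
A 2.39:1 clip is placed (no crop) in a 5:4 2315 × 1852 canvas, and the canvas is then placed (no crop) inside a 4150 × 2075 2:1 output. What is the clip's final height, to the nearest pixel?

1085 px

Inside the 2315×1852 canvas the clip is width-limited at 2315.00 × 968.62.
The 5:4 canvas is height-limited in 4150×2075, giving 2593.75 × 2075.00; scale factor 1.1204.
Applying the same ×1.1204: 968.62 → 1085.25.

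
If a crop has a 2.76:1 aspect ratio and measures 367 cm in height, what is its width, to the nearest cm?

1013 cm

Width = 367 × 2.760 = 1012.92.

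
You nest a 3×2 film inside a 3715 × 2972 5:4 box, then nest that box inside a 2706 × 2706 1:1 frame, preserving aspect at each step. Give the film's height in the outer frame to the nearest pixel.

1804 px

3×2 in 3715×2972: fills the width, so the film is 3715.00 × 2476.67.
5:4 in 2706×2706: fills the width, so the intermediate becomes 2706.00 × 2164.80 — a scale of ×0.7284.
The film scales with it: height 2476.67 × 0.7284 ≈ 1804.00.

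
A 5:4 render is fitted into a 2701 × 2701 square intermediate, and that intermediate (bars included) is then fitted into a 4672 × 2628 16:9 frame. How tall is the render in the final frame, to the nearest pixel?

2102 px

5:4 in 2701×2701: fills the width, so the render is 2701.00 × 2160.80.
The square canvas is height-limited in 4672×2628, giving 2628.00 × 2628.00; scale factor 0.9730.
So the render's height is 2160.80 × 0.9730 ≈ 2102.40.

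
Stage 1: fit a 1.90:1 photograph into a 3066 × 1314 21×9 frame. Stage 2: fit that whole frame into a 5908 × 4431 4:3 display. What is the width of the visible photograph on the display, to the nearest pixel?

First fit — 1.90:1 into 3066×1314 spans the height: 2496.60 × 1314.00.
21×9 in 5908×4431: fills the width, so the intermediate becomes 5908.00 × 2532.00 — a scale of ×1.9269.
The photograph scales with it: width 2496.60 × 1.9269 ≈ 4810.80.

4811 px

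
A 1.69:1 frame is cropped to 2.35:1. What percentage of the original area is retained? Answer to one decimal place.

71.9%

Going from 1.69:1 to 2.35:1 means cutting height while keeping width.
Area ratio = (1.690)/(2.350) = 71.91% retained.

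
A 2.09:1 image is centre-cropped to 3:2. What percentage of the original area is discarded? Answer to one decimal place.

28.2%

The height stays; only width is cut (since 3:2 is narrower than 2.09:1).
Area ratio = (1.500)/(2.090) = 71.77%; the remaining 28.23% is cropped out.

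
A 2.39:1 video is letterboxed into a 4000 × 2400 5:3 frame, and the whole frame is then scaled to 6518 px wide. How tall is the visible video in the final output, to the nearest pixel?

2727 px

At 4000×2400 the video is width-limited, so height = 4000 / 2.390 ≈ 1673.64 px.
Resizing to 6518 px wide multiplies everything by 1.6295: 1673.64 → 2727.20 px.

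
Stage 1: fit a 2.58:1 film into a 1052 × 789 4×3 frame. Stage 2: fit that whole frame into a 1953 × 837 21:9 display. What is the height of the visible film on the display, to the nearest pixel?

433 px

Inside the 1052×789 canvas the film is width-limited at 1052.00 × 407.75.
Second fit — the 4×3 canvas into 1953×837 spans the height: 1116.00 × 837.00 (×1.0608 from 1052×789).
The film scales with it: height 407.75 × 1.0608 ≈ 432.56.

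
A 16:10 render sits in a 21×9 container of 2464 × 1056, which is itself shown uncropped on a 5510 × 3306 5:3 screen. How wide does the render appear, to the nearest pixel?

16:10 in 2464×1056: fills the height, so the render is 1689.60 × 1056.00.
21×9 in 5510×3306: fills the width, so the intermediate becomes 5510.00 × 2361.43 — a scale of ×2.2362.
So the render's width is 1689.60 × 2.2362 ≈ 3778.29.

3778 px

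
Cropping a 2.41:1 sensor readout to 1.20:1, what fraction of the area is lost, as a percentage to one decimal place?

The height stays; only width is cut (since 1.20:1 is narrower than 2.41:1).
Area ratio = (1.200)/(2.410) = 49.79%; the remaining 50.21% is cropped out.

50.2%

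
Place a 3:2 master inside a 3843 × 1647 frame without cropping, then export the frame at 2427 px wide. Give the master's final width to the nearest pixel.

Fitted into 3843×1647, the master spans the height; its width is 1647 × 3/2 ≈ 2470.50 px.
The frame scales by 2427/3843 = 0.6315; 2470.50 × 0.6315 ≈ 1560.21 px.

1560 px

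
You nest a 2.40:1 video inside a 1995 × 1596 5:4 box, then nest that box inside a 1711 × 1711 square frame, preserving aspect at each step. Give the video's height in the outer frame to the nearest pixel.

713 px

2.40:1 in 1995×1596: fills the width, so the video is 1995.00 × 831.25.
Second fit — the 5:4 canvas into 1711×1711 spans the width: 1711.00 × 1368.80 (×0.8576 from 1995×1596).
The video scales with it: height 831.25 × 0.8576 ≈ 712.92.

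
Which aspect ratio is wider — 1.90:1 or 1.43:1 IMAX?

1.9 and 1.43; 1.9 > 1.43.

1.90:1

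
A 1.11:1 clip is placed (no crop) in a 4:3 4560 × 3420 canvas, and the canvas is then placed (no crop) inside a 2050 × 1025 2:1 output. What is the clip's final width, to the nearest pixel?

1138 px

1.11:1 in 4560×3420: fills the height, so the clip is 3796.20 × 3420.00.
Second fit — the 4:3 canvas into 2050×1025 spans the height: 1366.67 × 1025.00 (×0.2997 from 4560×3420).
So the clip's width is 3796.20 × 0.2997 ≈ 1137.75.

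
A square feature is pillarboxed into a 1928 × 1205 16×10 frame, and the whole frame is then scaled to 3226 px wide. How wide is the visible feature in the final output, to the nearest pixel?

2016 px

In the 1928×1205 frame the feature fills the height: width = 1205 × 1/1 ≈ 1205.00 px.
The frame scales by 3226/1928 = 1.6732; 1205.00 × 1.6732 ≈ 2016.25 px.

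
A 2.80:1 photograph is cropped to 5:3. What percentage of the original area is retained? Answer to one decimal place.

59.5%

5:3 is narrower than 2.80:1, so the crop keeps the full height and trims the width.
Fraction kept = (1.667)/(2.800) ≈ 59.52%.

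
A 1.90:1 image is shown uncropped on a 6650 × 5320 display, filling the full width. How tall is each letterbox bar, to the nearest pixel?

That makes the image 3500.00 px tall (6650 / 1.900).
Black = 5320 − 3500.00 = 1820.00 px, or 910.00 per bar.

910 px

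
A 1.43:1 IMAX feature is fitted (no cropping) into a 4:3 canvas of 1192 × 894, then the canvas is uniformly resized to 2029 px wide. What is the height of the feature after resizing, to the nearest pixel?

1419 px

Fitted into 1192×894, the feature spans the width; its height is 1192 / 1.430 ≈ 833.57 px.
The frame scales by 2029/1192 = 1.7022; 833.57 × 1.7022 ≈ 1418.88 px.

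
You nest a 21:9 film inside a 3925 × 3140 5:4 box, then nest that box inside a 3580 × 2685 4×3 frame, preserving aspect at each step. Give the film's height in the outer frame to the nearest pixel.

Inside the 3925×3140 canvas the film is width-limited at 3925.00 × 1682.14.
The 5:4 canvas is height-limited in 3580×2685, giving 3356.25 × 2685.00; scale factor 0.8551.
So the film's height is 1682.14 × 0.8551 ≈ 1438.39.

1438 px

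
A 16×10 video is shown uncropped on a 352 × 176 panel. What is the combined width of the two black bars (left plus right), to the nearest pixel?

70 px

16×10 (1.600) < 2:1 (2.000), so the video fills the height.
That makes the image 281.60 px wide (176 × 16/10).
352 − 281.60 = 70.40 px of bars.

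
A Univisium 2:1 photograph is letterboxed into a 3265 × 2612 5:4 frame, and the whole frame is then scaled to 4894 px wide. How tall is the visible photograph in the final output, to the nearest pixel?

2447 px

Fitted into 3265×2612, the photograph spans the width; its height is 3265 × 1/2 ≈ 1632.50 px.
The frame scales by 4894/3265 = 1.4989; 1632.50 × 1.4989 ≈ 2447.00 px.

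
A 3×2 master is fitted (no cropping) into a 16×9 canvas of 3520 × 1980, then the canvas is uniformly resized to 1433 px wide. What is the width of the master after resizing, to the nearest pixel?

1209 px

Fitted into 3520×1980, the master spans the height; its width is 1980 × 3/2 ≈ 2970.00 px.
The frame scales by 1433/3520 = 0.4071; 2970.00 × 0.4071 ≈ 1209.09 px.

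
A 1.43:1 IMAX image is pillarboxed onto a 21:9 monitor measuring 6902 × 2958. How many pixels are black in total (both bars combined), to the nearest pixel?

7903953 pixels

1.43:1 IMAX (1.430) < 21:9 (2.333), so the image fills the height.
Content width = 2958 × 1.430 ≈ 4229.9400 px.
6902 − 4229.9400 = 2672.0600 px of bars.
Bar area = 2672.0600 × 2958 ≈ 7903953 px.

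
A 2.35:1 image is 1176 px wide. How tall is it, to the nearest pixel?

At 2.35:1, 1176 / 2.350 ≈ 500.43.

500 px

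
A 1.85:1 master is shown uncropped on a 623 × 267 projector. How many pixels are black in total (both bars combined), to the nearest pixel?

1.85:1 (1.850) < 21×9 (2.333), so the master fills the height.
Content width = 267 × 1.850 ≈ 493.9500 px.
Leftover width: 623 − 493.9500 = 129.0500 px.
Across the 267-px span: 129.0500 × 267 ≈ 34456 px.

34456 pixels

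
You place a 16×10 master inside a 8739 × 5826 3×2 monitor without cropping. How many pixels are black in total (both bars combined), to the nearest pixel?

3182088 pixels

Since 1.600 > 1.500, the master is width-limited.
The master is 8739 × 10/16 ≈ 5461.8750 px tall.
5826 − 5461.8750 = 364.1250 px of bars.
That's 364.1250 × 8739 ≈ 3182088 black pixels.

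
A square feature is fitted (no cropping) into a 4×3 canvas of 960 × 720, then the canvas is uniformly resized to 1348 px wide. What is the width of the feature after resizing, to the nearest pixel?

1011 px

At 960×720 the feature is height-limited, so width = 720 × 1/1 ≈ 720.00 px.
Resizing to 1348 px wide multiplies everything by 1.4042: 720.00 → 1011.00 px.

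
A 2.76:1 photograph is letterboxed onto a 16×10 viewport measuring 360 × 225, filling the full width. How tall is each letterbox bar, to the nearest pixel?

47 px

Content height = 360 / 2.760 ≈ 130.43 px.
Black = 225 − 130.43 = 94.57 px, or 47.28 per bar.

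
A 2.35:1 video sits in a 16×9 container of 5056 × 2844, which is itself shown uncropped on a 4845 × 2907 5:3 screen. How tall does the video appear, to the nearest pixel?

First fit — 2.35:1 into 5056×2844 spans the width: 5056.00 × 2151.49.
16×9 in 4845×2907: fills the width, so the intermediate becomes 4845.00 × 2725.31 — a scale of ×0.9583.
Applying the same ×0.9583: 2151.49 → 2061.70.

2062 px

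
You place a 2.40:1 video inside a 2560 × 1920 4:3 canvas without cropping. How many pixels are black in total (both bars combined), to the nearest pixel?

2.40:1 (2.400) > 4:3 (1.333), so the video fills the width.
That makes the image 1066.6667 px tall (2560 / 2.400).
Leftover height: 1920 − 1066.6667 = 853.3333 px.
Across the 2560-px span: 853.3333 × 2560 ≈ 2184533 px.

2184533 pixels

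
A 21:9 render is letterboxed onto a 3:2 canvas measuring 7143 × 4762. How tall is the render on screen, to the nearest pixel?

21:9 is wider than 3:2, so it spans the full width.
That makes the image 3061.29 px tall (7143 × 9/21).

3061 px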